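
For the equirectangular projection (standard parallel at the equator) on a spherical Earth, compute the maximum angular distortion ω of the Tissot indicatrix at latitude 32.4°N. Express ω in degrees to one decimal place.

9.7°

In the plate carrée (x = Rλ, y = Rφ), meridians are true-scale (h = 1) and parallels are stretched by k = sec φ.
At 32.4°: h = 1.000, k = 1.184; principal scales a = 1.184, b = 1.000.
sin(ω/2) = (a − b)/(a + b) = 0.1844/2.184 = 0.08441, so ω = 2 arcsin(0.08441) ≈ 9.7°.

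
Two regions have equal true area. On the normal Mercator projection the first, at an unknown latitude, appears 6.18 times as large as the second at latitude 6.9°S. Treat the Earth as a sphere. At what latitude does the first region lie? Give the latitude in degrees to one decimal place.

For equal true areas on Mercator, apparent areas scale as sec²φ, so the ratio is cos²φ₂ / cos²φ₁.
cos²φ₂ / cos²φ₁ = 6.18  ⇒  cos φ₁ = cos 6.9° / √6.18 = 0.9928/2.486 = 0.3993.
φ₁ = arccos(0.3993) ≈ 66.5°.

66.5°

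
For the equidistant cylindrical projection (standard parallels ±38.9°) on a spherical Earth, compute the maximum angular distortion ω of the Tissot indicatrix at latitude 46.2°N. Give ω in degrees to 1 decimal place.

The equidistant cylindrical projection with φ₀ = 38.9° has h = 1 (meridians true) and k = cos φ₀ / cos φ along parallels.
At 46.2°: h = 1.000, k = 1.124; principal scales a = 1.124, b = 1.000.
sin(ω/2) = (a − b)/(a + b) = 0.1244/2.124 = 0.05856, so ω = 2 arcsin(0.05856) ≈ 6.7°.

6.7°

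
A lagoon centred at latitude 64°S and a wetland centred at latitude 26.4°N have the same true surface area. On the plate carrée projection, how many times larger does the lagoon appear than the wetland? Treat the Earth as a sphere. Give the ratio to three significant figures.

For the equirectangular projection with φ₀ = 0 (plate carrée), h = 1 along meridians and k = sec φ along parallels.
Areal scale at 64°: h·k = 1.000 × 2.281 = 2.281.
Areal scale at 26.4°: h·k = 1.000 × 1.116 = 1.116.
Ratio = 2.281/1.116 ≈ 2.04.

2.04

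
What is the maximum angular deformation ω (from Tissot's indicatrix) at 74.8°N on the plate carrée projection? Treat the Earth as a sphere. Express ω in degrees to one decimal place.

71.5°

In the plate carrée (x = Rλ, y = Rφ), meridians are true-scale (h = 1) and parallels are stretched by k = sec φ.
At 74.8°: h = 1.000, k = 3.814; principal scales a = 3.814, b = 1.000.
sin(ω/2) = (a − b)/(a + b) = 2.814/4.814 = 0.5845, so ω = 2 arcsin(0.5845) ≈ 71.5°.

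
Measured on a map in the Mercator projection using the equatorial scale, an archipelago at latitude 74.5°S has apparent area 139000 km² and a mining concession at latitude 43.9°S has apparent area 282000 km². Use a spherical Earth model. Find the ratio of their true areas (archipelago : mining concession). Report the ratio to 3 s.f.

0.0678

Mercator's areal exaggeration is sec²φ; hence true area = (apparent area) · cos²φ.
True area of archipelago: 139000 × cos²(74.5°) = 139000 × 0.07142 = 9927 km².
True area of mining concession: 282000 × cos²(43.9°) = 282000 × 0.5192 = 146400 km².
Ratio = 9927 / 146400 ≈ 0.0678.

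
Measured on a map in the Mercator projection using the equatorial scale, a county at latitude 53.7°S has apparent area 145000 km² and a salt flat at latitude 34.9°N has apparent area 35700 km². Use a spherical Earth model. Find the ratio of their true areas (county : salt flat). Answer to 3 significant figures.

2.12

On Mercator the areal scale is sec²φ, so true area = apparent × cos²φ.
True area of county: 145000 × cos²(53.7°) = 145000 × 0.3505 = 50820 km².
True area of salt flat: 35700 × cos²(34.9°) = 35700 × 0.6726 = 24010 km².
Ratio = 50820 / 24010 ≈ 2.12.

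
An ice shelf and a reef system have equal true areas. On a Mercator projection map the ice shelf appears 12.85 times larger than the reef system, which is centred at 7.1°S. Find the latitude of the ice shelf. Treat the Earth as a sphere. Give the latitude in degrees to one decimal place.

73.9°

For equal true areas on Mercator, apparent areas scale as sec²φ, so the ratio is cos²φ₂ / cos²φ₁.
cos²φ₂ / cos²φ₁ = 12.85  ⇒  cos φ₁ = cos 7.1° / √12.85 = 0.9923/3.585 = 0.2768.
φ₁ = arccos(0.2768) ≈ 73.9°.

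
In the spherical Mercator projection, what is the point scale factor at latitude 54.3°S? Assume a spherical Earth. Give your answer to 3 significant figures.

The Mercator projection is conformal; its linear scale factor is the same in every direction and equals sec φ = 1/cos φ.
k = 1/cos 54.3° = 1/0.5835 = 1.714.

1.71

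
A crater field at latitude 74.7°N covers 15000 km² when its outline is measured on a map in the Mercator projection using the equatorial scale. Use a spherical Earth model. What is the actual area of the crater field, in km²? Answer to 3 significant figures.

For Mercator, h = k = sec φ (a conformal cylindrical projection has a single point scale, 1/cos φ).
Areal scale = k² = sec²φ = 1/cos²(74.7°) = 1/0.2639² = 14.36.
True area = apparent / (areal scale) = 15000 / 14.36 ≈ 1040 km².

1040 km²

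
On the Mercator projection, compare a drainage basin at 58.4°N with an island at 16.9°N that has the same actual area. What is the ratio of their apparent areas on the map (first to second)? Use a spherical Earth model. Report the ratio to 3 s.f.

3.33

On Mercator, area is exaggerated by sec²φ = 1/cos²φ.
At 58.4°: sec²(58.4°) = 1/0.5240² = 3.642.
At 16.9°: sec²(16.9°) = 1/0.9568² = 1.092.
Ratio = 3.642/1.092 = cos²(16.9°)/cos²(58.4°) ≈ 3.33.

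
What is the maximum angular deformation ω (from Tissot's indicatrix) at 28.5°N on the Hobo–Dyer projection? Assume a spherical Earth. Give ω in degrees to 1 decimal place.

The Hobo–Dyer projection is cylindrical equal-area with φ₀ = 37.5°. For cylindrical equal-area with standard parallel φ₀, h = cos φ / cos φ₀ and k = cos φ₀ / cos φ, so h·k = 1.
At 28.5°: h = 1.108, k = 0.9028; principal scales a = 1.108, b = 0.9028.
sin(ω/2) = (a − b)/(a + b) = 0.2050/2.010 = 0.1020, so ω = 2 arcsin(0.1020) ≈ 11.7°.

11.7°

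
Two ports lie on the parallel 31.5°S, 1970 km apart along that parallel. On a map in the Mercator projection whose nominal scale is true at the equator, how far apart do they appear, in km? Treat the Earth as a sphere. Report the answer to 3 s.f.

2310 km

The Mercator projection is conformal; its linear scale factor is the same in every direction and equals sec φ = 1/cos φ.
Along the parallel, k = sec 31.5° = 1/0.8526 = 1.173.
Map distance = 1970 × 1.173 ≈ 2310 km.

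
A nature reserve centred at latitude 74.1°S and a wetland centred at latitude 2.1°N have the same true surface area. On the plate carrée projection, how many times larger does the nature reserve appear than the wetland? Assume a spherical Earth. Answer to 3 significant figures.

3.65

In the plate carrée (x = Rλ, y = Rφ), meridians are true-scale (h = 1) and parallels are stretched by k = sec φ.
Areal scale at 74.1°: h·k = 1.000 × 3.650 = 3.650.
Areal scale at 2.1°: h·k = 1.000 × 1.001 = 1.001.
Ratio = 3.650/1.001 ≈ 3.65.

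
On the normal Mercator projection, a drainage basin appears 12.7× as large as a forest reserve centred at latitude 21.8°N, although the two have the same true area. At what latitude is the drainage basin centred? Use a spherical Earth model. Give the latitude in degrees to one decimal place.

On Mercator, (apparent₁)/(apparent₂) = sec²φ₁ / sec²φ₂ when true areas are equal.
cos²φ₂ / cos²φ₁ = 12.7  ⇒  cos φ₁ = cos 21.8° / √12.7 = 0.9285/3.564 = 0.2605.
φ₁ = arccos(0.2605) ≈ 74.9°.

74.9°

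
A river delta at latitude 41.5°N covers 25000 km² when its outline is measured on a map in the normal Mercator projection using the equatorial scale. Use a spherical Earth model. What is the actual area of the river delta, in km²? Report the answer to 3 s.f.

14000 km²

The Mercator projection is conformal; its linear scale factor is the same in every direction and equals sec φ = 1/cos φ.
Areal scale = k² = sec²φ = 1/cos²(41.5°) = 1/0.7490² = 1.783.
True area = apparent / (areal scale) = 25000 / 1.783 ≈ 14000 km².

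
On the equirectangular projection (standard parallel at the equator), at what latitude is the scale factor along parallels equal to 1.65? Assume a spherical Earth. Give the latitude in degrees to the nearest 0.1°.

Plate carrée: h = 1, k = sec φ along parallels.
sec φ = 1.65  ⇒  cos φ = 0.6061  ⇒  φ ≈ 52.7°.

52.7°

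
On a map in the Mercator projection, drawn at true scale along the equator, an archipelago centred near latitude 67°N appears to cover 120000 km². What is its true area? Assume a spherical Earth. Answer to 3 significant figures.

Mercator is conformal, so the point scale is isotropic: h = k = sec φ = 1/cos φ.
Areal scale = k² = sec²φ = 1/cos²(67°) = 1/0.3907² = 6.550.
True area = apparent / (areal scale) = 120000 / 6.550 ≈ 18300 km².

18300 km²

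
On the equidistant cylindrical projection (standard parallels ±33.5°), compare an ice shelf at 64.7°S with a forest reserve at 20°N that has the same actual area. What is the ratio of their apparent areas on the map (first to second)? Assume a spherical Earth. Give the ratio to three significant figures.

With standard parallel φ₀ = 33.5°, the equirectangular projection gives x = Rλ cos φ₀, y = Rφ, so h = 1 and k = cos 33.5° / cos φ.
Areal scale at 64.7°: h·k = 1.000 × 1.951 = 1.951.
Areal scale at 20°: h·k = 1.000 × 0.8874 = 0.8874.
Ratio = 1.951/0.8874 ≈ 2.20.

2.20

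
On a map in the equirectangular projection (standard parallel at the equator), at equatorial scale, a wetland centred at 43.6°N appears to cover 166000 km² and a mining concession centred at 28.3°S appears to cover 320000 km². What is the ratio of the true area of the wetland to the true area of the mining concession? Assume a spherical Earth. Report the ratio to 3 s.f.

On the plate carrée, areal scale = h·k = 1 × sec φ, so true area = apparent × cos φ.
True area of wetland: 166000 × cos(43.6°) = 166000 × 0.7242 = 120200 km².
True area of mining concession: 320000 × cos(28.3°) = 320000 × 0.8805 = 281800 km².
Ratio = 120200 / 281800 ≈ 0.427.

0.427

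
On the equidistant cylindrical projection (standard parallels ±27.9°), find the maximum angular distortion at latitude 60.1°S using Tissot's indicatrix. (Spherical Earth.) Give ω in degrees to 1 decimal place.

With standard parallel φ₀ = 27.9°, the equirectangular projection gives x = Rλ cos φ₀, y = Rφ, so h = 1 and k = cos 27.9° / cos φ.
At 60.1°: h = 1.000, k = 1.773; principal scales a = 1.773, b = 1.000.
sin(ω/2) = (a − b)/(a + b) = 0.7729/2.773 = 0.2787, so ω = 2 arcsin(0.2787) ≈ 32.4°.

32.4°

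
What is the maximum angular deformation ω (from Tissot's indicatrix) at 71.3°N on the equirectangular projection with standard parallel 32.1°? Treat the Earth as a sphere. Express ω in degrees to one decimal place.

53.6°

With standard parallel φ₀ = 32.1°, the equirectangular projection gives x = Rλ cos φ₀, y = Rφ, so h = 1 and k = cos 32.1° / cos φ.
At 71.3°: h = 1.000, k = 2.642; principal scales a = 2.642, b = 1.000.
sin(ω/2) = (a − b)/(a + b) = 1.642/3.642 = 0.4509, so ω = 2 arcsin(0.4509) ≈ 53.6°.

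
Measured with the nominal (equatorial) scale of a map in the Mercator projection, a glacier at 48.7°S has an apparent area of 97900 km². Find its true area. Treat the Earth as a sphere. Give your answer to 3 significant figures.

42600 km²

The Mercator projection is conformal; its linear scale factor is the same in every direction and equals sec φ = 1/cos φ.
Areal scale = k² = sec²φ = 1/cos²(48.7°) = 1/0.6600² = 2.296.
True area = apparent / (areal scale) = 97900 / 2.296 ≈ 42600 km².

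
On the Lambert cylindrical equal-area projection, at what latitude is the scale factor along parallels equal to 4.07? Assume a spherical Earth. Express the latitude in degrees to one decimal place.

75.8°

The Lambert cylindrical equal-area projection is the cylindrical equal-area projection with its standard parallel at the equator (φ₀ = 0). A cylindrical equal-area projection with standard parallel φ₀ has meridian scale h = cos φ / cos φ₀ and parallel scale k = cos φ₀ / cos φ (so areas are preserved, h·k = 1).
k = cos φ₀ / cos φ = 4.07  ⇒  cos φ = cos 0° / 4.07 = 0.2457.
φ = arccos(0.2457) ≈ 75.8°.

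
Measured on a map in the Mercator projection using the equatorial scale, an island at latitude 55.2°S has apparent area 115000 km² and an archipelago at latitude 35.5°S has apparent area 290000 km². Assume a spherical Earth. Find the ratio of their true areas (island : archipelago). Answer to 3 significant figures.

Mercator's areal exaggeration is sec²φ; hence true area = (apparent area) · cos²φ.
True area of island: 115000 × cos²(55.2°) = 115000 × 0.3257 = 37460 km².
True area of archipelago: 290000 × cos²(35.5°) = 290000 × 0.6628 = 192200 km².
Ratio = 37460 / 192200 ≈ 0.195.

0.195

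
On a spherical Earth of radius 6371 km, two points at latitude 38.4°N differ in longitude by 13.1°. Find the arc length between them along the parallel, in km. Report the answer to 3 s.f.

1140 km

Arc length along a parallel = R cos φ · Δλ (with Δλ in radians).
= 6371 × cos 38.4° × (13.1° × π/180) = 6371 × 0.7837 × 0.2286 ≈ 1140 km.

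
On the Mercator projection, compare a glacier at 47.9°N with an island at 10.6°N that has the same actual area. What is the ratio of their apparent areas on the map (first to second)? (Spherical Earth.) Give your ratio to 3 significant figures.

Mercator areal scale is sec²φ.
At 47.9°: sec²(47.9°) = 1/0.6704² = 2.225.
At 10.6°: sec²(10.6°) = 1/0.9829² = 1.035.
Ratio = 2.225/1.035 = cos²(10.6°)/cos²(47.9°) ≈ 2.15.

2.15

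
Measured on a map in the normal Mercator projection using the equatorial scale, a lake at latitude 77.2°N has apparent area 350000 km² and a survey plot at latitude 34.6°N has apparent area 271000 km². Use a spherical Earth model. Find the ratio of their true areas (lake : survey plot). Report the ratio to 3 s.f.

Mercator's areal exaggeration is sec²φ; hence true area = (apparent area) · cos²φ.
True area of lake: 350000 × cos²(77.2°) = 350000 × 0.04908 = 17180 km².
True area of survey plot: 271000 × cos²(34.6°) = 271000 × 0.6776 = 183600 km².
Ratio = 17180 / 183600 ≈ 0.0936.

0.0936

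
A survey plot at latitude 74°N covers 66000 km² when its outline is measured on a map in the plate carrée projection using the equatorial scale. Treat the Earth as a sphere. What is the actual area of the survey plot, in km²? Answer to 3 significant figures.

Plate carrée maps x = Rλ, y = Rφ. The meridian scale is h = 1 and the parallel scale is k = 1/cos φ = sec φ.
Areal scale = h·k = 1 × sec φ; at 74°, h = 1.000, k = 3.628, so h·k = 3.628.
True area = apparent / (areal scale) = 66000 / 3.628 ≈ 18200 km².

18200 km²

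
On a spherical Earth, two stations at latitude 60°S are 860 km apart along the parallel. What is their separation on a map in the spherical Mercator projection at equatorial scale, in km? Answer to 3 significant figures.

Mercator is conformal, so the point scale is isotropic: h = k = sec φ = 1/cos φ.
Along the parallel, k = sec 60° = 1/0.5000 = 2.000.
Map distance = 860 × 2.000 ≈ 1720 km.

1720 km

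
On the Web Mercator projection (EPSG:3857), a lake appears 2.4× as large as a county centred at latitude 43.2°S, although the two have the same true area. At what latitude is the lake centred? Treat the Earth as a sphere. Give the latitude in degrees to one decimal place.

Mercator areal scale is sec²φ, so apparent-area ratio = sec²φ₁ / sec²φ₂ = cos²φ₂ / cos²φ₁.
cos²φ₂ / cos²φ₁ = 2.4  ⇒  cos φ₁ = cos 43.2° / √2.4 = 0.7290/1.549 = 0.4705.
φ₁ = arccos(0.4705) ≈ 61.9°.

61.9°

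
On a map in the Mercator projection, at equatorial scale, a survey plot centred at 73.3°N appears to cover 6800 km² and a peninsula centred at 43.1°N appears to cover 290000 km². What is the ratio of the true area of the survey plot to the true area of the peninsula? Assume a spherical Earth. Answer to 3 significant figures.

Since Mercator area scale is 1/cos²φ, the true area equals the apparent area multiplied by cos²φ.
True area of survey plot: 6800 × cos²(73.3°) = 6800 × 0.08258 = 561.5 km².
True area of peninsula: 290000 × cos²(43.1°) = 290000 × 0.5331 = 154600 km².
Ratio = 561.5 / 154600 ≈ 0.00363.

0.00363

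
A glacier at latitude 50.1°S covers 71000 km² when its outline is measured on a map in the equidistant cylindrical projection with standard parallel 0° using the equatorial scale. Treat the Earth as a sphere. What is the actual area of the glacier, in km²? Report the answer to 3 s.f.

Plate carrée maps x = Rλ, y = Rφ. The meridian scale is h = 1 and the parallel scale is k = 1/cos φ = sec φ.
Areal scale = h·k = 1 × sec φ; at 50.1°, h = 1.000, k = 1.559, so h·k = 1.559.
True area = apparent / (areal scale) = 71000 / 1.559 ≈ 45500 km².

45500 km²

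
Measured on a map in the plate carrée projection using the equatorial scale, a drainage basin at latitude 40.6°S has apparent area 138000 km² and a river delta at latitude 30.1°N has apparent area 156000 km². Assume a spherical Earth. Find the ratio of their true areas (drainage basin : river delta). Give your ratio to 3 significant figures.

0.776

On the plate carrée, areal scale = h·k = 1 × sec φ, so true area = apparent × cos φ.
True area of drainage basin: 138000 × cos(40.6°) = 138000 × 0.7593 = 104800 km².
True area of river delta: 156000 × cos(30.1°) = 156000 × 0.8652 = 135000 km².
Ratio = 104800 / 135000 ≈ 0.776.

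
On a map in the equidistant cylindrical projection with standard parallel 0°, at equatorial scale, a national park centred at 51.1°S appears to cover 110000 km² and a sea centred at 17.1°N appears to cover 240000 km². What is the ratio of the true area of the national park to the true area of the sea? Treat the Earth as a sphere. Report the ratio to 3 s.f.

On the plate carrée, areal scale = h·k = 1 × sec φ, so true area = apparent × cos φ.
True area of national park: 110000 × cos(51.1°) = 110000 × 0.6280 = 69080 km².
True area of sea: 240000 × cos(17.1°) = 240000 × 0.9558 = 229400 km².
Ratio = 69080 / 229400 ≈ 0.301.

0.301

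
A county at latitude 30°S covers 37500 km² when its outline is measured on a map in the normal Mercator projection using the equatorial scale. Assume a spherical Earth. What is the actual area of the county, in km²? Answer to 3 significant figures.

Mercator is conformal, so the point scale is isotropic: h = k = sec φ = 1/cos φ.
Areal scale = k² = sec²φ = 1/cos²(30°) = 1/0.8660² = 1.333.
True area = apparent / (areal scale) = 37500 / 1.333 ≈ 28100 km².

28100 km²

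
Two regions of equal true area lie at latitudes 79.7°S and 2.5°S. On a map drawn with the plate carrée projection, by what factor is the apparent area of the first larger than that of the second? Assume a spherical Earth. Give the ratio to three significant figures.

5.59

For the equirectangular projection with φ₀ = 0 (plate carrée), h = 1 along meridians and k = sec φ along parallels.
Areal scale at 79.7°: h·k = 1.000 × 5.593 = 5.593.
Areal scale at 2.5°: h·k = 1.000 × 1.001 = 1.001.
Ratio = 5.593/1.001 ≈ 5.59.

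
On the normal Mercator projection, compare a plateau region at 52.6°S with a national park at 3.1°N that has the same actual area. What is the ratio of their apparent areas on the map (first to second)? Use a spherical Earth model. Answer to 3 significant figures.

2.70

On Mercator, area is exaggerated by sec²φ = 1/cos²φ.
At 52.6°: sec²(52.6°) = 1/0.6074² = 2.711.
At 3.1°: sec²(3.1°) = 1/0.9985² = 1.003.
Ratio = 2.711/1.003 = cos²(3.1°)/cos²(52.6°) ≈ 2.70.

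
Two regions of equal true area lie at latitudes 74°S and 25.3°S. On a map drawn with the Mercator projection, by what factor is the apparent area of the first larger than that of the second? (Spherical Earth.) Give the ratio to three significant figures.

Mercator areal scale is sec²φ.
At 74°: sec²(74°) = 1/0.2756² = 13.16.
At 25.3°: sec²(25.3°) = 1/0.9041² = 1.223.
Ratio = 13.16/1.223 = cos²(25.3°)/cos²(74°) ≈ 10.8.

10.8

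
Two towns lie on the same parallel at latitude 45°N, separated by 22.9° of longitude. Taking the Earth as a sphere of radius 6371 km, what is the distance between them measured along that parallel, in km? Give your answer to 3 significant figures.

1800 km

Arc length along a parallel = R cos φ · Δλ (with Δλ in radians).
= 6371 × cos 45° × (22.9° × π/180) = 6371 × 0.7071 × 0.3997 ≈ 1800 km.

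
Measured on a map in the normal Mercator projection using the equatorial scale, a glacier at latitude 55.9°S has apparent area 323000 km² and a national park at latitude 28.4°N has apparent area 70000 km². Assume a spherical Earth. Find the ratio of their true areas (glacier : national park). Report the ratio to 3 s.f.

Since Mercator area scale is 1/cos²φ, the true area equals the apparent area multiplied by cos²φ.
True area of glacier: 323000 × cos²(55.9°) = 323000 × 0.3143 = 101500 km².
True area of national park: 70000 × cos²(28.4°) = 70000 × 0.7738 = 54160 km².
Ratio = 101500 / 54160 ≈ 1.87.

1.87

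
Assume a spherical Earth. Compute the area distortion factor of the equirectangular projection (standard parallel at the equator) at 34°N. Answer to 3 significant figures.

1.21

In the plate carrée (x = Rλ, y = Rφ), meridians are true-scale (h = 1) and parallels are stretched by k = sec φ.
Areal scale = h·k = 1 × sec φ; at 34°, h = 1.000, k = 1.206, so h·k = 1.206.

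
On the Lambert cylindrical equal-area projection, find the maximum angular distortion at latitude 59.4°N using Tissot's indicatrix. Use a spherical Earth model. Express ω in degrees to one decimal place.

The Lambert cylindrical equal-area projection is the cylindrical equal-area projection with its standard parallel at the equator (φ₀ = 0). Cylindrical equal-area (φ₀ = 0°): h = cos φ / cos 0° along meridians, k = cos 0° / cos φ along parallels; h·k = 1.
At 59.4°: h = 0.5090, k = 1.964; principal scales a = 1.964, b = 0.5090.
sin(ω/2) = (a − b)/(a + b) = 1.455/2.474 = 0.5884, so ω = 2 arcsin(0.5884) ≈ 72.1°.

72.1°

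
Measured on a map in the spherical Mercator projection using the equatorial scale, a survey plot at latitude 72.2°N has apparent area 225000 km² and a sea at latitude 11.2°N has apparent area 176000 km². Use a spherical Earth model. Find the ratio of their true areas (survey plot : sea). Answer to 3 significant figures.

On Mercator the areal scale is sec²φ, so true area = apparent × cos²φ.
True area of survey plot: 225000 × cos²(72.2°) = 225000 × 0.09345 = 21030 km².
True area of sea: 176000 × cos²(11.2°) = 176000 × 0.9623 = 169400 km².
Ratio = 21030 / 169400 ≈ 0.124.

0.124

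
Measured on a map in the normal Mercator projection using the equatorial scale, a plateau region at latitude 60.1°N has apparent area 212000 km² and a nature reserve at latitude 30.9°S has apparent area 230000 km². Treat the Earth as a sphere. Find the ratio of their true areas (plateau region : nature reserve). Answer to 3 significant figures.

0.311

Since Mercator area scale is 1/cos²φ, the true area equals the apparent area multiplied by cos²φ.
True area of plateau region: 212000 × cos²(60.1°) = 212000 × 0.2485 = 52680 km².
True area of nature reserve: 230000 × cos²(30.9°) = 230000 × 0.7363 = 169300 km².
Ratio = 52680 / 169300 ≈ 0.311.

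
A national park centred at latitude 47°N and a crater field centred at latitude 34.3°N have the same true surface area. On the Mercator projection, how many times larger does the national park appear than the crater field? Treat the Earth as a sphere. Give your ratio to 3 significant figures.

Mercator areal scale is sec²φ.
At 47°: sec²(47°) = 1/0.6820² = 2.150.
At 34.3°: sec²(34.3°) = 1/0.8261² = 1.465.
Ratio = 2.150/1.465 = cos²(34.3°)/cos²(47°) ≈ 1.47.

1.47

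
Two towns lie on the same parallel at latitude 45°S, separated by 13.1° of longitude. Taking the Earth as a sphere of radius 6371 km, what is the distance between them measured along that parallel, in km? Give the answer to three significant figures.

Arc length along a parallel = R cos φ · Δλ (with Δλ in radians).
= 6371 × cos 45° × (13.1° × π/180) = 6371 × 0.7071 × 0.2286 ≈ 1030 km.

1030 km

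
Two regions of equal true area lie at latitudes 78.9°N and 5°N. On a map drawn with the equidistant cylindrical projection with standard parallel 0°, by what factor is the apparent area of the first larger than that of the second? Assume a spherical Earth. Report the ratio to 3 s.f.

In the plate carrée (x = Rλ, y = Rφ), meridians are true-scale (h = 1) and parallels are stretched by k = sec φ.
Areal scale at 78.9°: h·k = 1.000 × 5.194 = 5.194.
Areal scale at 5°: h·k = 1.000 × 1.004 = 1.004.
Ratio = 5.194/1.004 ≈ 5.17.

5.17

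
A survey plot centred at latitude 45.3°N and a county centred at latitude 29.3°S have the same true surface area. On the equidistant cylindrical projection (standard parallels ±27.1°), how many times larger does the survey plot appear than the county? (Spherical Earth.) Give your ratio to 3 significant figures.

1.24

With standard parallel φ₀ = 27.1°, the equirectangular projection gives x = Rλ cos φ₀, y = Rφ, so h = 1 and k = cos 27.1° / cos φ.
Areal scale at 45.3°: h·k = 1.000 × 1.266 = 1.266.
Areal scale at 29.3°: h·k = 1.000 × 1.021 = 1.021.
Ratio = 1.266/1.021 ≈ 1.24.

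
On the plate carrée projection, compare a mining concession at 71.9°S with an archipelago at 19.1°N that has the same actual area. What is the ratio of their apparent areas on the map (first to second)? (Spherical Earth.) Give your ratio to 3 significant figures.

For the equirectangular projection with φ₀ = 0 (plate carrée), h = 1 along meridians and k = sec φ along parallels.
Areal scale at 71.9°: h·k = 1.000 × 3.219 = 3.219.
Areal scale at 19.1°: h·k = 1.000 × 1.058 = 1.058.
Ratio = 3.219/1.058 ≈ 3.04.

3.04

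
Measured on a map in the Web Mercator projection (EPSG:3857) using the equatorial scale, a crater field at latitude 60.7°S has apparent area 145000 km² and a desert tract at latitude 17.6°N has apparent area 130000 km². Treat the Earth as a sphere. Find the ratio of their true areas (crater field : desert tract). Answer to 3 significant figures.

0.294

Since Mercator area scale is 1/cos²φ, the true area equals the apparent area multiplied by cos²φ.
True area of crater field: 145000 × cos²(60.7°) = 145000 × 0.2395 = 34730 km².
True area of desert tract: 130000 × cos²(17.6°) = 130000 × 0.9086 = 118100 km².
Ratio = 34730 / 118100 ≈ 0.294.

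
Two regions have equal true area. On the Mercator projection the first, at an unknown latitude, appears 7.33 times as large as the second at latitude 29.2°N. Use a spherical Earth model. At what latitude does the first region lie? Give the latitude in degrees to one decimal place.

For equal true areas on Mercator, apparent areas scale as sec²φ, so the ratio is cos²φ₂ / cos²φ₁.
cos²φ₂ / cos²φ₁ = 7.33  ⇒  cos φ₁ = cos 29.2° / √7.33 = 0.8729/2.707 = 0.3224.
φ₁ = arccos(0.3224) ≈ 71.2°.

71.2°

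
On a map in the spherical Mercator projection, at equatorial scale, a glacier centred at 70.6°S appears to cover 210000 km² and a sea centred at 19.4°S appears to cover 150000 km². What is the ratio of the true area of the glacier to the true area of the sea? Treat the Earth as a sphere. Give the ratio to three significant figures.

Since Mercator area scale is 1/cos²φ, the true area equals the apparent area multiplied by cos²φ.
True area of glacier: 210000 × cos²(70.6°) = 210000 × 0.1103 = 23170 km².
True area of sea: 150000 × cos²(19.4°) = 150000 × 0.8897 = 133500 km².
Ratio = 23170 / 133500 ≈ 0.174.

0.174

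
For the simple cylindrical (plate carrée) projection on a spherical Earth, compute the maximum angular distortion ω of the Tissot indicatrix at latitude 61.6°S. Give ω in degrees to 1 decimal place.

41.6°

In the plate carrée (x = Rλ, y = Rφ), meridians are true-scale (h = 1) and parallels are stretched by k = sec φ.
At 61.6°: h = 1.000, k = 2.103; principal scales a = 2.103, b = 1.000.
sin(ω/2) = (a − b)/(a + b) = 1.103/3.103 = 0.3554, so ω = 2 arcsin(0.3554) ≈ 41.6°.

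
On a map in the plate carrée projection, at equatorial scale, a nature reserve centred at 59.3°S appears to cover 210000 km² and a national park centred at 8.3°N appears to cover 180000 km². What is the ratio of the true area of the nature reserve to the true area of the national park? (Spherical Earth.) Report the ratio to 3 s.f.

0.602

On the plate carrée, areal scale = h·k = 1 × sec φ, so true area = apparent × cos φ.
True area of nature reserve: 210000 × cos(59.3°) = 210000 × 0.5105 = 107200 km².
True area of national park: 180000 × cos(8.3°) = 180000 × 0.9895 = 178100 km².
Ratio = 107200 / 178100 ≈ 0.602.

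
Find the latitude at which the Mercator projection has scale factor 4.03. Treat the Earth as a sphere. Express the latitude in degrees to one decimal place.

75.6°

Mercator scale is k = sec φ = 1/cos φ.
1/cos φ = 4.03  ⇒  cos φ = 0.2481  ⇒  φ = arccos(0.2481) ≈ 75.6°.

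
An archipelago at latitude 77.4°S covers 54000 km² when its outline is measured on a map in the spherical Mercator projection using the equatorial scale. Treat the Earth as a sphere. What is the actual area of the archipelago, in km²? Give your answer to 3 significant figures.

Mercator is conformal, so the point scale is isotropic: h = k = sec φ = 1/cos φ.
Areal scale = k² = sec²φ = 1/cos²(77.4°) = 1/0.2181² = 21.01.
True area = apparent / (areal scale) = 54000 / 21.01 ≈ 2570 km².

2570 km²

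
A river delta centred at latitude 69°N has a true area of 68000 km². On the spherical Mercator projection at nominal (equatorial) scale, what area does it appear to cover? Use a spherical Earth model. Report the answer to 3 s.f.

529000 km²

For Mercator, h = k = sec φ (a conformal cylindrical projection has a single point scale, 1/cos φ).
Areal scale = k² = sec²φ = 1/cos²(69°) = 1/0.3584² = 7.786.
Apparent area = 68000 × 7.786 ≈ 529000 km².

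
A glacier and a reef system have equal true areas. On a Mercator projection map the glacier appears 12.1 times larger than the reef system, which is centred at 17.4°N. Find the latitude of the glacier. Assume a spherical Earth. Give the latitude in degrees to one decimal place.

74.1°

On Mercator, (apparent₁)/(apparent₂) = sec²φ₁ / sec²φ₂ when true areas are equal.
cos²φ₂ / cos²φ₁ = 12.1  ⇒  cos φ₁ = cos 17.4° / √12.1 = 0.9542/3.479 = 0.2743.
φ₁ = arccos(0.2743) ≈ 74.1°.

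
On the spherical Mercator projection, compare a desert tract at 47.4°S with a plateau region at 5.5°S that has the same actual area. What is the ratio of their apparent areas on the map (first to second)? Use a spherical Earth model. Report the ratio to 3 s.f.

2.16

Mercator is conformal with k = sec φ, so areal scale = k² = sec²φ.
At 47.4°: sec²(47.4°) = 1/0.6769² = 2.183.
At 5.5°: sec²(5.5°) = 1/0.9954² = 1.009.
Ratio = 2.183/1.009 = cos²(5.5°)/cos²(47.4°) ≈ 2.16.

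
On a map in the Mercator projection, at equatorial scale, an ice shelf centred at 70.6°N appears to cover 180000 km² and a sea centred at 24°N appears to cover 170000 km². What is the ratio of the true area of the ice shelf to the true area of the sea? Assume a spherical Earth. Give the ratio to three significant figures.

0.140

On Mercator the areal scale is sec²φ, so true area = apparent × cos²φ.
True area of ice shelf: 180000 × cos²(70.6°) = 180000 × 0.1103 = 19860 km².
True area of sea: 170000 × cos²(24°) = 170000 × 0.8346 = 141900 km².
Ratio = 19860 / 141900 ≈ 0.140.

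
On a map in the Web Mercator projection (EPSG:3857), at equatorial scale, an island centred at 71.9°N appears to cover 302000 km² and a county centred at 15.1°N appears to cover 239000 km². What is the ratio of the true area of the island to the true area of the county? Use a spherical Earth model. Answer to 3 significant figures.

On Mercator the areal scale is sec²φ, so true area = apparent × cos²φ.
True area of island: 302000 × cos²(71.9°) = 302000 × 0.09652 = 29150 km².
True area of county: 239000 × cos²(15.1°) = 239000 × 0.9321 = 222800 km².
Ratio = 29150 / 222800 ≈ 0.131.

0.131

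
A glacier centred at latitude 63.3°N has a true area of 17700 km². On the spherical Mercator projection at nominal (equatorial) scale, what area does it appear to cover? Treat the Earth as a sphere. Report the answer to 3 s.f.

The Mercator projection is conformal; its linear scale factor is the same in every direction and equals sec φ = 1/cos φ.
Areal scale = k² = sec²φ = 1/cos²(63.3°) = 1/0.4493² = 4.953.
Apparent area = 17700 × 4.953 ≈ 87700 km².

87700 km²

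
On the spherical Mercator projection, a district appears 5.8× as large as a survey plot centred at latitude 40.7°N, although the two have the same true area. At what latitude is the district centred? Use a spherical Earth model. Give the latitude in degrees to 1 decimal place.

71.7°

On Mercator, (apparent₁)/(apparent₂) = sec²φ₁ / sec²φ₂ when true areas are equal.
cos²φ₂ / cos²φ₁ = 5.8  ⇒  cos φ₁ = cos 40.7° / √5.8 = 0.7581/2.408 = 0.3148.
φ₁ = arccos(0.3148) ≈ 71.7°.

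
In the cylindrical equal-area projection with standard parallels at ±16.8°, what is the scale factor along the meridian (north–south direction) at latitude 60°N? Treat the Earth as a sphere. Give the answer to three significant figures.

A cylindrical equal-area projection with standard parallel φ₀ has meridian scale h = cos φ / cos φ₀ and parallel scale k = cos φ₀ / cos φ (so areas are preserved, h·k = 1).
h = cos 60° / cos 16.8° = 0.5000/0.9573 = 0.5223.

0.522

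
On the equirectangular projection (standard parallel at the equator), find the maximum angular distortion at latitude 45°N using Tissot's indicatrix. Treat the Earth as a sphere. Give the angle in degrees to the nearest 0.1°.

19.8°

Plate carrée maps x = Rλ, y = Rφ. The meridian scale is h = 1 and the parallel scale is k = 1/cos φ = sec φ.
At 45°: h = 1.000, k = 1.414; principal scales a = 1.414, b = 1.000.
sin(ω/2) = (a − b)/(a + b) = 0.4142/2.414 = 0.1716, so ω = 2 arcsin(0.1716) ≈ 19.8°.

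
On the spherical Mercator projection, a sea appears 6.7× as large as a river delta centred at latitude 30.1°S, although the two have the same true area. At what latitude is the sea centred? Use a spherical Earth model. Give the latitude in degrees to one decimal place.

70.5°

For equal true areas on Mercator, apparent areas scale as sec²φ, so the ratio is cos²φ₂ / cos²φ₁.
cos²φ₂ / cos²φ₁ = 6.7  ⇒  cos φ₁ = cos 30.1° / √6.7 = 0.8652/2.588 = 0.3342.
φ₁ = arccos(0.3342) ≈ 70.5°.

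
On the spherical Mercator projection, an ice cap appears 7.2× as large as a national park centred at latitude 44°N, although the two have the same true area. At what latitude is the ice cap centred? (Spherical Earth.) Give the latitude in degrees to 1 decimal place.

74.4°

On Mercator, (apparent₁)/(apparent₂) = sec²φ₁ / sec²φ₂ when true areas are equal.
cos²φ₂ / cos²φ₁ = 7.2  ⇒  cos φ₁ = cos 44° / √7.2 = 0.7193/2.683 = 0.2681.
φ₁ = arccos(0.2681) ≈ 74.4°.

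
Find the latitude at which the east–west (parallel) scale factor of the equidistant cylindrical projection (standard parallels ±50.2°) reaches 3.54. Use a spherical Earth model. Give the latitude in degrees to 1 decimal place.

In the equirectangular projection with standard parallel φ₀ = 50.2° (x = Rλ cos φ₀, y = Rφ), meridians are true-scale (h = 1) and the parallel scale is k = cos φ₀ / cos φ.
k = cos φ₀ / cos φ = 3.54  ⇒  cos φ = cos 50.2° / 3.54 = 0.1808.
φ = arccos(0.1808) ≈ 79.6°.

79.6°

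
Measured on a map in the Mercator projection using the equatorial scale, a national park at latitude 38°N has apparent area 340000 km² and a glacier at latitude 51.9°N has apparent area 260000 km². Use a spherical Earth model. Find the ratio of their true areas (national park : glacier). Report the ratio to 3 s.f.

2.13

Since Mercator area scale is 1/cos²φ, the true area equals the apparent area multiplied by cos²φ.
True area of national park: 340000 × cos²(38°) = 340000 × 0.6210 = 211100 km².
True area of glacier: 260000 × cos²(51.9°) = 260000 × 0.3807 = 98990 km².
Ratio = 211100 / 98990 ≈ 2.13.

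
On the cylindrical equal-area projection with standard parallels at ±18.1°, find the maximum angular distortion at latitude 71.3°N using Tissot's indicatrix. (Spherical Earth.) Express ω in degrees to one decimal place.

105.4°

For cylindrical equal-area with standard parallel φ₀, h = cos φ / cos φ₀ and k = cos φ₀ / cos φ, so h·k = 1.
At 71.3°: h = 0.3373, k = 2.965; principal scales a = 2.965, b = 0.3373.
sin(ω/2) = (a − b)/(a + b) = 2.627/3.302 = 0.7957, so ω = 2 arcsin(0.7957) ≈ 105.4°.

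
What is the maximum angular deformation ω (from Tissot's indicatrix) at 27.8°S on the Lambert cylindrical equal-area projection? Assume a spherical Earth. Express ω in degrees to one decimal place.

14.0°

The Lambert cylindrical equal-area projection is the cylindrical equal-area projection with its standard parallel at the equator (φ₀ = 0). For cylindrical equal-area with standard parallel φ₀, h = cos φ / cos φ₀ and k = cos φ₀ / cos φ, so h·k = 1.
At 27.8°: h = 0.8846, k = 1.130; principal scales a = 1.130, b = 0.8846.
sin(ω/2) = (a − b)/(a + b) = 0.2459/2.015 = 0.1220, so ω = 2 arcsin(0.1220) ≈ 14.0°.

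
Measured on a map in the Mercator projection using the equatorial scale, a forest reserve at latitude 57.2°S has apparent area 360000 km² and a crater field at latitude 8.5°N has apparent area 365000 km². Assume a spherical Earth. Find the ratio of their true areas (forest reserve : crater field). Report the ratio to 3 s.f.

0.296

On Mercator the areal scale is sec²φ, so true area = apparent × cos²φ.
True area of forest reserve: 360000 × cos²(57.2°) = 360000 × 0.2934 = 105600 km².
True area of crater field: 365000 × cos²(8.5°) = 365000 × 0.9782 = 357000 km².
Ratio = 105600 / 357000 ≈ 0.296.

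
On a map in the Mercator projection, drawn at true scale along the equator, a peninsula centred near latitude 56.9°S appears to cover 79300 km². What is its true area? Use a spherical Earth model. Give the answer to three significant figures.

For Mercator, h = k = sec φ (a conformal cylindrical projection has a single point scale, 1/cos φ).
Areal scale = k² = sec²φ = 1/cos²(56.9°) = 1/0.5461² = 3.353.
True area = apparent / (areal scale) = 79300 / 3.353 ≈ 23600 km².

23600 km²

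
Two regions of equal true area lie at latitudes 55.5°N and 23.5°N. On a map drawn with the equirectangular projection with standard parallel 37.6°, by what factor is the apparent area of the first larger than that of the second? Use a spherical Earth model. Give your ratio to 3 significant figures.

With standard parallel φ₀ = 37.6°, the equirectangular projection gives x = Rλ cos φ₀, y = Rφ, so h = 1 and k = cos 37.6° / cos φ.
Areal scale at 55.5°: h·k = 1.000 × 1.399 = 1.399.
Areal scale at 23.5°: h·k = 1.000 × 0.8639 = 0.8639.
Ratio = 1.399/0.8639 ≈ 1.62.

1.62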